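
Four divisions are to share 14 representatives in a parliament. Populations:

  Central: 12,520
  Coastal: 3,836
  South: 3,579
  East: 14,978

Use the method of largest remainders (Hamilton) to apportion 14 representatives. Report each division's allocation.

Central 5; Coastal 2; South 1; East 6

The standard divisor is 34913/14 ≈ 2493.786.
Standard quotas: Central 5.0205, Coastal 1.5382, South 1.4352, East 6.0061.
Lower quotas: Central 5, Coastal 1, South 1, East 6 (sum 13, leaving 1 seat).
Remainders in descending order: Coastal 0.5382, South 0.4352, Central 0.0205, East 0.0061.
The surplus seat goes to Coastal.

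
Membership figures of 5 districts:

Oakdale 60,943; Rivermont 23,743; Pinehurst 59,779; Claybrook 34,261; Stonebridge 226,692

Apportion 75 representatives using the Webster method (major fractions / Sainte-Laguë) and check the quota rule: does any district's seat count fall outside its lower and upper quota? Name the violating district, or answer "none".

Standard quotas: Oakdale 11.274, Rivermont 4.392, Pinehurst 11.059, Claybrook 6.338, Stonebridge 41.937.
Webster allocation: Oakdale 11, Rivermont 4, Pinehurst 11, Claybrook 6, Stonebridge 43.
Stonebridge has quota 41.937 (lower 41, upper 42) but receives 43 — outside the quota interval.

Stonebridge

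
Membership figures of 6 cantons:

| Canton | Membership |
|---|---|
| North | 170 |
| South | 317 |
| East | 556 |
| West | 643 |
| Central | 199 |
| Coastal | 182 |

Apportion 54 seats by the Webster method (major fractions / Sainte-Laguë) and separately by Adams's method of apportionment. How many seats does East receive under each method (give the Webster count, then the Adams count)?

Webster: North 4, South 8, East 15, West 17, Central 5, Coastal 5.
Adams: North 5, South 8, East 14, West 17, Central 5, Coastal 5.
East gets 15 under Webster and 14 under Adams.

15 and 14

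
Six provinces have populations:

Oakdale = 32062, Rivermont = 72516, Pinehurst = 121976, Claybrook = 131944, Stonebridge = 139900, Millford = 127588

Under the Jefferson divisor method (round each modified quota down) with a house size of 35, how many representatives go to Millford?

7

Standard divisor 625986/35 ≈ 17885.314; standard quotas: Oakdale 1.793, Rivermont 4.054, Pinehurst 6.820, Claybrook 7.377, Stonebridge 7.822, Millford 7.134.
Rounding down gives 1, 4, 6, 7, 7, 7 = 32 seats, so the divisor must be adjusted.
With modified divisor 16300: modified quotas Oakdale 1.967, Rivermont 4.449, Pinehurst 7.483, Claybrook 8.095, Stonebridge 8.583, Millford 7.827.
Rounding down: Oakdale 1, Rivermont 4, Pinehurst 7, Claybrook 8, Stonebridge 8, Millford 7 (total 35).
Millford receives 7.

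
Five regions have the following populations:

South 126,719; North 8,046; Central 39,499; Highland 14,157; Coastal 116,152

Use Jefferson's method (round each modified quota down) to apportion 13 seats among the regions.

Standard divisor 304573/13 ≈ 23428.692; standard quotas: South 5.409, North 0.343, Central 1.686, Highland 0.604, Coastal 4.958.
Rounding down gives 5, 0, 1, 0, 4 = 10 seats, so the divisor must be adjusted.
With modified divisor 19550: modified quotas South 6.482, North 0.412, Central 2.020, Highland 0.724, Coastal 5.941.
Rounding down: South 6, North 0, Central 2, Highland 0, Coastal 5 (total 13).

South 6, North 0, Central 2, Highland 0, Coastal 5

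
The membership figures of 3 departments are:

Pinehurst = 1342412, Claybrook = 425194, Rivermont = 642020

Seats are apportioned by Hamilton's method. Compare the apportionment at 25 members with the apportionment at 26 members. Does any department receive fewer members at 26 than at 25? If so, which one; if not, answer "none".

none

At 25 seats: Pinehurst 14, Claybrook 4, Rivermont 7.
At 26 seats: Pinehurst 14, Claybrook 5, Rivermont 7.
No department's allocation decreased.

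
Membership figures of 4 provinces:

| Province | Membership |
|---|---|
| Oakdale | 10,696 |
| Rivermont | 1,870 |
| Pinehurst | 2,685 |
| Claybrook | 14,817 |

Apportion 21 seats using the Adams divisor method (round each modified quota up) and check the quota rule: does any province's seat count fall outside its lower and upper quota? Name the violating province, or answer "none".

none

Standard quotas: Oakdale 7.470, Rivermont 1.306, Pinehurst 1.875, Claybrook 10.348.
Adams allocation: Oakdale 7, Rivermont 2, Pinehurst 2, Claybrook 10.
Every allocation lies between the lower and upper quota.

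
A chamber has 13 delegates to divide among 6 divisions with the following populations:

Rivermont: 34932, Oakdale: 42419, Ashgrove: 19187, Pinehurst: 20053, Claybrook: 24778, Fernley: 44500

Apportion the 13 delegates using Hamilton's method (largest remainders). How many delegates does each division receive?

Total 185869; standard divisor 185869/13 ≈ 14297.615.
Standard quotas: Rivermont 2.4432, Oakdale 2.9669, Ashgrove 1.3420, Pinehurst 1.4025, Claybrook 1.7330, Fernley 3.1124.
Lower quotas: Rivermont 2, Oakdale 2, Ashgrove 1, Pinehurst 1, Claybrook 1, Fernley 3 (sum 10, leaving 3 seats).
Remainders in descending order: Oakdale 0.9669, Claybrook 0.7330, Rivermont 0.4432, Pinehurst 0.4025, Ashgrove 0.3420, Fernley 0.1124.
The surplus seats go to Oakdale, Claybrook, Rivermont.

Rivermont 3, Oakdale 3, Ashgrove 1, Pinehurst 1, Claybrook 2, Fernley 3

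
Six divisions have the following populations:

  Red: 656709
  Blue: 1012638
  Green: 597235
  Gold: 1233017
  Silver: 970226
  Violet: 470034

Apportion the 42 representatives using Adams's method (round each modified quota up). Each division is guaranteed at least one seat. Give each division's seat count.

Standard divisor 4939859/42 ≈ 117615.69; standard quotas: Red 5.584, Blue 8.610, Green 5.078, Gold 10.483, Silver 8.249, Violet 3.996.
Rounding up gives 6, 9, 6, 11, 9, 4 = 45 seats, so the divisor must be adjusted.
With modified divisor 124900: modified quotas Red 5.258, Blue 8.108, Green 4.782, Gold 9.872, Silver 7.768, Violet 3.763.
Rounding up: Red 6, Blue 9, Green 5, Gold 10, Silver 8, Violet 4 (total 42).

Red 6, Blue 9, Green 5, Gold 10, Silver 8, Violet 4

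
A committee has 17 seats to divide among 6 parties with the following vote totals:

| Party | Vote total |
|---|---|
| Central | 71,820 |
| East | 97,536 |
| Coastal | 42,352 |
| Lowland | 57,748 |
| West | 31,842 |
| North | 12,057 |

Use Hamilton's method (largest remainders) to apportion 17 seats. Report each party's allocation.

Central: 4, East: 5, Coastal: 2, Lowland: 3, West: 2, North: 1

Total 313355; standard divisor 313355/17 ≈ 18432.647.
Standard quotas: Central 3.8963, East 5.2915, Coastal 2.2977, Lowland 3.1329, West 1.7275, North 0.6541.
Lower quotas: Central 3, East 5, Coastal 2, Lowland 3, West 1, North 0 (sum 14, leaving 3 seats).
Remainders in descending order: Central 0.8963, West 0.7275, North 0.6541, Coastal 0.2977, East 0.2915, Lowland 0.1329.
The surplus seats go to Central, West, North.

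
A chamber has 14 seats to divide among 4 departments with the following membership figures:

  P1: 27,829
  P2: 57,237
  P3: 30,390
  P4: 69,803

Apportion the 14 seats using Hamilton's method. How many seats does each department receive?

P1: 2; P2: 5; P3: 2; P4: 5

Total 185259; standard divisor 185259/14 ≈ 13232.786.
Standard quotas: P1 2.1030, P2 4.3254, P3 2.2966, P4 5.2750.
Lower quotas: P1 2, P2 4, P3 2, P4 5 (sum 13, leaving 1 seat).
Remainders in descending order: P2 0.3254, P3 0.2966, P4 0.2750, P1 0.1030.
The surplus seat goes to P2.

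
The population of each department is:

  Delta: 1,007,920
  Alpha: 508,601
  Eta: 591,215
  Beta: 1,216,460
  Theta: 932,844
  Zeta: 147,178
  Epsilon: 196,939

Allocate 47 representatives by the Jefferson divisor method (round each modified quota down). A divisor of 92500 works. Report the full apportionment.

Delta 10, Alpha 5, Eta 6, Beta 13, Theta 10, Zeta 1, Epsilon 2

With modified divisor 92500: modified quotas Delta 10.896, Alpha 5.498, Eta 6.392, Beta 13.151, Theta 10.085, Zeta 1.591, Epsilon 2.129.
Rounding down: Delta 10, Alpha 5, Eta 6, Beta 13, Theta 10, Zeta 1, Epsilon 2 (total 47).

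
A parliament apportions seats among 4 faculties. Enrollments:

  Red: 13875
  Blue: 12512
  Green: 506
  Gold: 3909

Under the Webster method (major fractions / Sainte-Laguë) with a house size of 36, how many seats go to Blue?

Standard divisor 30802/36 ≈ 855.611; standard quotas: Red 16.216, Blue 14.623, Green 0.591, Gold 4.569.
Rounding to the nearest integer gives 16, 15, 1, 5 = 37 seats, so the divisor must be adjusted.
With modified divisor 864.63: modified quotas Red 16.047, Blue 14.471, Green 0.585, Gold 4.521.
Rounding to the nearest integer: Red 16, Blue 14, Green 1, Gold 5 (total 36).
Blue receives 14.

14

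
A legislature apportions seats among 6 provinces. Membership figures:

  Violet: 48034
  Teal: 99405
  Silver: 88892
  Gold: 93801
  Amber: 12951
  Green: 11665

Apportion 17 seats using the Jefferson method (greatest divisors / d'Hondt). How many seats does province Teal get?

5

Standard divisor 354748/17 ≈ 20867.529; standard quotas: Violet 2.302, Teal 4.764, Silver 4.260, Gold 4.495, Amber 0.621, Green 0.559.
Rounding down gives 2, 4, 4, 4, 0, 0 = 14 seats, so the divisor must be adjusted.
With modified divisor 17200: modified quotas Violet 2.793, Teal 5.779, Silver 5.168, Gold 5.454, Amber 0.753, Green 0.678.
Rounding down: Violet 2, Teal 5, Silver 5, Gold 5, Amber 0, Green 0 (total 17).
Teal receives 5.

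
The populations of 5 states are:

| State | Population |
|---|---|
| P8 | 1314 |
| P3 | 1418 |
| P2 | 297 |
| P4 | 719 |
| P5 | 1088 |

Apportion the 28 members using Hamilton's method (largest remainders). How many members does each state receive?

Total 4836; standard divisor 4836/28 ≈ 172.714.
Standard quotas: P8 7.608, P3 8.210, P2 1.720, P4 4.163, P5 6.299.
Lower quotas: P8 7, P3 8, P2 1, P4 4, P5 6 (sum 26, leaving 2 seats).
Remainders in descending order: P2 0.720, P8 0.608, P5 0.299, P3 0.210, P4 0.163.
The surplus seats go to P2, P8.

P8=8; P3=8; P2=2; P4=4; P5=6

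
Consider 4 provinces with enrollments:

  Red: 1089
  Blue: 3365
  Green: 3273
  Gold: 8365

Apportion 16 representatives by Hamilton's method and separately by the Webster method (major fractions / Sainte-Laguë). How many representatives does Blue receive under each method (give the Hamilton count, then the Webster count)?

4 and 3

Hamilton: Red 1, Blue 4, Green 3, Gold 8.
Webster: Red 1, Blue 3, Green 3, Gold 9.
Blue gets 4 under Hamilton and 3 under Webster.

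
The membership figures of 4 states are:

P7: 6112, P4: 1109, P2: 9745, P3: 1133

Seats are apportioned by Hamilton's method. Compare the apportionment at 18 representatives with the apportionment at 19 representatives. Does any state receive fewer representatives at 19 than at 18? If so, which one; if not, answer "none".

At 18 seats: P7 6, P4 1, P2 10, P3 1.
At 19 seats: P7 7, P4 1, P2 10, P3 1.
No state's allocation decreased.

none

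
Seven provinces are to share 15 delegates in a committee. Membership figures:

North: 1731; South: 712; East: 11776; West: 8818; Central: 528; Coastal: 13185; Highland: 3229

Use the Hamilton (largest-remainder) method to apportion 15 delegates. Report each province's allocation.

Total 39979; standard divisor 39979/15 ≈ 2665.267.
Standard quotas: North 0.6495, South 0.2671, East 4.4183, West 3.3085, Central 0.1981, Coastal 4.9470, Highland 1.2115.
Lower quotas: North 0, South 0, East 4, West 3, Central 0, Coastal 4, Highland 1 (sum 12, leaving 3 seats).
Remainders in descending order: Coastal 0.9470, North 0.6495, East 0.4183, West 0.3085, South 0.2671, Highland 0.2115, Central 0.1981.
Largest remainders: Coastal, North, East receive the extra seats.

North=1, South=0, East=5, West=3, Central=0, Coastal=5, Highland=1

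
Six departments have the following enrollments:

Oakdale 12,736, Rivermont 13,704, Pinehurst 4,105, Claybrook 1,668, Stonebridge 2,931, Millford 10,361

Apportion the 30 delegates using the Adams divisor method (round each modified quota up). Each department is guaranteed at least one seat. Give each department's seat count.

Standard divisor 45505/30 ≈ 1516.833; standard quotas: Oakdale 8.396, Rivermont 9.035, Pinehurst 2.706, Claybrook 1.100, Stonebridge 1.932, Millford 6.831.
Rounding up gives 9, 10, 3, 2, 2, 7 = 33 seats, so the divisor must be adjusted.
With modified divisor 1704: modified quotas Oakdale 7.474, Rivermont 8.042, Pinehurst 2.409, Claybrook 0.979, Stonebridge 1.720, Millford 6.080.
Rounding up: Oakdale 8, Rivermont 9, Pinehurst 3, Claybrook 1, Stonebridge 2, Millford 7 (total 30).

Oakdale 8; Rivermont 9; Pinehurst 3; Claybrook 1; Stonebridge 2; Millford 7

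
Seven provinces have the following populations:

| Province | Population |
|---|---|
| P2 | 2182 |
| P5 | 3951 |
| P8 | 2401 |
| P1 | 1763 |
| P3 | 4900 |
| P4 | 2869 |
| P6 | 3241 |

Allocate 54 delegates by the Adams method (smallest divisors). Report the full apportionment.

Standard divisor 21307/54 ≈ 394.574; standard quotas: P2 5.530, P5 10.013, P8 6.085, P1 4.468, P3 12.418, P4 7.271, P6 8.214.
Rounding up gives 6, 11, 7, 5, 13, 8, 9 = 59 seats, so the divisor must be adjusted.
With modified divisor 420: modified quotas P2 5.195, P5 9.407, P8 5.717, P1 4.198, P3 11.667, P4 6.831, P6 7.717.
Rounding up: P2 6, P5 10, P8 6, P1 5, P3 12, P4 7, P6 8 (total 54).

P2 6; P5 10; P8 6; P1 5; P3 12; P4 7; P6 8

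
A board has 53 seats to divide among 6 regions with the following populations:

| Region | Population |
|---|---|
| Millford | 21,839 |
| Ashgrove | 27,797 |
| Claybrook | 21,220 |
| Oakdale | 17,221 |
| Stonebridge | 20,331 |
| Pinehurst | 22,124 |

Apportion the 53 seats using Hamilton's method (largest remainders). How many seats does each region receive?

Millford=9, Ashgrove=11, Claybrook=9, Oakdale=7, Stonebridge=8, Pinehurst=9

The standard divisor is 130532/53 ≈ 2462.868.
Standard quotas: Millford 8.8673, Ashgrove 11.2864, Claybrook 8.6160, Oakdale 6.9923, Stonebridge 8.2550, Pinehurst 8.9830.
Lower quotas: Millford 8, Ashgrove 11, Claybrook 8, Oakdale 6, Stonebridge 8, Pinehurst 8 (sum 49, leaving 4 seats).
Remainders in descending order: Oakdale 0.9923, Pinehurst 0.9830, Millford 0.8673, Claybrook 0.6160, Ashgrove 0.2864, Stonebridge 0.2550.
Largest remainders: Oakdale, Pinehurst, Millford, Claybrook receive the extra seats.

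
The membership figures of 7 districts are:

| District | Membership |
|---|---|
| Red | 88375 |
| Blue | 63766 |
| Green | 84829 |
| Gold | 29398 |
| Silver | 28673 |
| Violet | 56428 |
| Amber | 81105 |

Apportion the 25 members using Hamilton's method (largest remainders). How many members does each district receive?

Red=5, Blue=4, Green=5, Gold=2, Silver=1, Violet=3, Amber=5

Standard divisor: 432574 ÷ 25 ≈ 17302.96.
Standard quotas: Red 5.1075, Blue 3.6853, Green 4.9026, Gold 1.6990, Silver 1.6571, Violet 3.2612, Amber 4.6873.
Lower quotas: Red 5, Blue 3, Green 4, Gold 1, Silver 1, Violet 3, Amber 4 (sum 21, leaving 4 seats).
Remainders in descending order: Green 0.9026, Gold 0.6990, Amber 0.6873, Blue 0.6853, Silver 0.6571, Violet 0.2612, Red 0.1075.
The surplus seats go to Green, Gold, Amber, Blue.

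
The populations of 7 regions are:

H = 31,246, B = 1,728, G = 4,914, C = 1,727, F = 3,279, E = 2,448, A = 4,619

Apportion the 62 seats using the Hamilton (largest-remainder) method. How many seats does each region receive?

H 39; B 2; G 6; C 2; F 4; E 3; A 6

The standard divisor is 49961/62 ≈ 805.823.
Standard quotas: H 38.7753, B 2.1444, G 6.0981, C 2.1432, F 4.0691, E 3.0379, A 5.7320.
Lower quotas: H 38, B 2, G 6, C 2, F 4, E 3, A 5 (sum 60, leaving 2 seats).
Remainders in descending order: H 0.7753, A 0.7320, B 0.1444, C 0.1432, G 0.0981, F 0.0691, E 0.0379.
The surplus seats go to H, A.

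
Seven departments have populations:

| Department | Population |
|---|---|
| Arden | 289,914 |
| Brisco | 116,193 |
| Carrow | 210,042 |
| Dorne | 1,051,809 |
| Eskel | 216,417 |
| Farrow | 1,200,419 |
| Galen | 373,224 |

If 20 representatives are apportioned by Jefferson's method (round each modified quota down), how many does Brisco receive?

Standard divisor 3458018/20 ≈ 172900.9; standard quotas: Arden 1.677, Brisco 0.672, Carrow 1.215, Dorne 6.083, Eskel 1.252, Farrow 6.943, Galen 2.159.
Rounding down gives 1, 0, 1, 6, 1, 6, 2 = 17 seats, so the divisor must be adjusted.
With modified divisor 147500: modified quotas Arden 1.966, Brisco 0.788, Carrow 1.424, Dorne 7.131, Eskel 1.467, Farrow 8.138, Galen 2.530.
Rounding down: Arden 1, Brisco 0, Carrow 1, Dorne 7, Eskel 1, Farrow 8, Galen 2 (total 20).
Brisco receives 0.

0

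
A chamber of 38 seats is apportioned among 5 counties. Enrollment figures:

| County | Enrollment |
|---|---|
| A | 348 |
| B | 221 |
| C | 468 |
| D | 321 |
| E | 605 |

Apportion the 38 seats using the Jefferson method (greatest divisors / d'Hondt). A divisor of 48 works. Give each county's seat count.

With modified divisor 48: modified quotas A 7.250, B 4.604, C 9.750, D 6.688, E 12.604.
Rounding down: A 7, B 4, C 9, D 6, E 12 (total 38).

A=7; B=4; C=9; D=6; E=12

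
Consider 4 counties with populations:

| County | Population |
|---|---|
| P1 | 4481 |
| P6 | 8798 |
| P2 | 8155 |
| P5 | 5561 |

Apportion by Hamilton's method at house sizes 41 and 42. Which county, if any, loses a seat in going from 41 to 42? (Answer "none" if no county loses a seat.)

P5

At 41 seats: P1 7, P6 13, P2 12, P5 9.
At 42 seats: P1 7, P6 14, P2 13, P5 8.
P5 drops from 9 to 8.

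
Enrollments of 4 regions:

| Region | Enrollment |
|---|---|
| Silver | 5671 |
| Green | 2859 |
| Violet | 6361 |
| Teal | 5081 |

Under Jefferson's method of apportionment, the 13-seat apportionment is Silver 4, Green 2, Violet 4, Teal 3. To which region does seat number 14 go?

Priority for the next seat is population ÷ (current seats + 1).
Priorities: Silver 1134.200, Green 953.000, Violet 1272.200, Teal 1270.250.
Highest priority: Violet.

Violet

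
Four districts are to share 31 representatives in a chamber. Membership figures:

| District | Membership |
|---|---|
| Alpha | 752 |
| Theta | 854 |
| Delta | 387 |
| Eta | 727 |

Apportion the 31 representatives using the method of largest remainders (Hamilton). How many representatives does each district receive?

Alpha 9, Theta 10, Delta 4, Eta 8

The standard divisor is 2720/31 ≈ 87.742.
Standard quotas: Alpha 8.571, Theta 9.733, Delta 4.411, Eta 8.286.
Lower quotas: Alpha 8, Theta 9, Delta 4, Eta 8 (sum 29, leaving 2 seats).
Remainders in descending order: Theta 0.733, Alpha 0.571, Delta 0.411, Eta 0.286.
Largest remainders: Theta, Alpha receive the extra seats.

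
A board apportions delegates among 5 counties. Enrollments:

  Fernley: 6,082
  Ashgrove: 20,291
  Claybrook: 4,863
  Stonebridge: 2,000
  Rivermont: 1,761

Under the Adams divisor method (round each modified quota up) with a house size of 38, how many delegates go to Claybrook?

5

Standard divisor 34997/38 ≈ 920.974; standard quotas: Fernley 6.604, Ashgrove 22.032, Claybrook 5.280, Stonebridge 2.172, Rivermont 1.912.
Rounding up gives 7, 23, 6, 3, 2 = 41 seats, so the divisor must be adjusted.
With modified divisor 990: modified quotas Fernley 6.143, Ashgrove 20.496, Claybrook 4.912, Stonebridge 2.020, Rivermont 1.779.
Rounding up: Fernley 7, Ashgrove 21, Claybrook 5, Stonebridge 3, Rivermont 2 (total 38).
Claybrook receives 5.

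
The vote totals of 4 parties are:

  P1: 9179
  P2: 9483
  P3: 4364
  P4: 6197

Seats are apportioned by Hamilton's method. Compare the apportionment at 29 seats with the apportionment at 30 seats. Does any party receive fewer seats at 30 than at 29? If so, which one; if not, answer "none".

none

At 29 seats: P1 9, P2 10, P3 4, P4 6.
At 30 seats: P1 9, P2 10, P3 5, P4 6.
No party's allocation decreased.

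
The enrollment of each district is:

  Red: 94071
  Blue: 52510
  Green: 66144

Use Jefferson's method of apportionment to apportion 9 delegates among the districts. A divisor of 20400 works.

With modified divisor 20400: modified quotas Red 4.611, Blue 2.574, Green 3.242.
Rounding down: Red 4, Blue 2, Green 3 (total 9).

Red 4, Blue 2, Green 3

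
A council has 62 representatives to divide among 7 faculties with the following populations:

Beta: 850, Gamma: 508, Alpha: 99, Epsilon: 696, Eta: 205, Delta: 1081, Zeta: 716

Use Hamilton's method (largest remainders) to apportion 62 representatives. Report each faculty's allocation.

Standard divisor: 4155 ÷ 62 ≈ 67.016.
Standard quotas: Beta 12.684, Gamma 7.580, Alpha 1.477, Epsilon 10.386, Eta 3.059, Delta 16.130, Zeta 10.684.
Lower quotas: Beta 12, Gamma 7, Alpha 1, Epsilon 10, Eta 3, Delta 16, Zeta 10 (sum 59, leaving 3 seats).
Remainders in descending order: Zeta 0.684, Beta 0.684, Gamma 0.580, Alpha 0.477, Epsilon 0.386, Delta 0.130, Eta 0.059.
The surplus seats go to Zeta, Beta, Gamma.

Beta 13; Gamma 8; Alpha 1; Epsilon 10; Eta 3; Delta 16; Zeta 11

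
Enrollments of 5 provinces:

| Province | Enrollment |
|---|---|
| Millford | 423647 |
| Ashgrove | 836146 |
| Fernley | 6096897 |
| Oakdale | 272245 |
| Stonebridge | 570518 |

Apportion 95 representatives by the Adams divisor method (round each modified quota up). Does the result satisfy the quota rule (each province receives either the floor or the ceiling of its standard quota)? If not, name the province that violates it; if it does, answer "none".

Standard quotas: Millford 4.908, Ashgrove 9.688, Fernley 70.639, Oakdale 3.154, Stonebridge 6.610.
Adams allocation: Millford 5, Ashgrove 10, Fernley 69, Oakdale 4, Stonebridge 7.
Fernley has quota 70.639 (lower 70, upper 71) but receives 69 — outside the quota interval.

Fernley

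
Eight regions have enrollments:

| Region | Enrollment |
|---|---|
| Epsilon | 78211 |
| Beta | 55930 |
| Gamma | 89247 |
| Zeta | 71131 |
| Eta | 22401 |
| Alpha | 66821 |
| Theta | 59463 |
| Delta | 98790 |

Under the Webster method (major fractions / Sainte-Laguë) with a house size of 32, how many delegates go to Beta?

3

Standard divisor 541994/32 ≈ 16937.312; standard quotas: Epsilon 4.618, Beta 3.302, Gamma 5.269, Zeta 4.200, Eta 1.323, Alpha 3.945, Theta 3.511, Delta 5.833.
Rounding to the nearest integer gives Epsilon 5, Beta 3, Gamma 5, Zeta 4, Eta 1, Alpha 4, Theta 4, Delta 6 — total 32, matching the house size, so no adjustment is needed.
Beta receives 3.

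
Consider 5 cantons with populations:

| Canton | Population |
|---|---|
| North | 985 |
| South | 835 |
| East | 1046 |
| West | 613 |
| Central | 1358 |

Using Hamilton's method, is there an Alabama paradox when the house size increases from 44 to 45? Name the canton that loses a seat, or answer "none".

none

At 44 seats: North 9, South 8, East 9, West 6, Central 12.
At 45 seats: North 9, South 8, East 10, West 6, Central 12.
No canton's allocation decreased.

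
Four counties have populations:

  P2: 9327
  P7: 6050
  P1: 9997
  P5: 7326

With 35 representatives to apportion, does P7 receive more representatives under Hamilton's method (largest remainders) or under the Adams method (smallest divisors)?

Adams

Hamilton: P2 10, P7 6, P1 11, P5 8.
Adams: P2 10, P7 7, P1 10, P5 8.
P7 gets 6 under Hamilton and 7 under Adams.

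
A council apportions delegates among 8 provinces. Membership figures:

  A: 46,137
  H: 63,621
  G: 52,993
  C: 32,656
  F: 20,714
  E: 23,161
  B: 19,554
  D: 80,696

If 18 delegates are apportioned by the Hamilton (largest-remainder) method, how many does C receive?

Total 339532; standard divisor 339532/18 ≈ 18862.889.
Standard quotas: A 2.4459, H 3.3728, G 2.8094, C 1.7312, F 1.0981, E 1.2279, B 1.0366, D 4.2780.
Lower quotas: A 2, H 3, G 2, C 1, F 1, E 1, B 1, D 4 (sum 15, leaving 3 seats).
Remainders in descending order: G 0.8094, C 0.7312, A 0.4459, H 0.3728, D 0.2780, E 0.2279, F 0.0981, B 0.0366.
The surplus seats go to G, C, A.
C receives 2.

2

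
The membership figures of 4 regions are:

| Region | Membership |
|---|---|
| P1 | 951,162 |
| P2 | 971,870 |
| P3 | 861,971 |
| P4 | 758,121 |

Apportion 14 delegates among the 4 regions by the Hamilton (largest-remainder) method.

The standard divisor is 3543124/14 ≈ 253080.286.
Standard quotas: P1 3.7583, P2 3.8402, P3 3.4059, P4 2.9956.
Lower quotas: P1 3, P2 3, P3 3, P4 2 (sum 11, leaving 3 seats).
Remainders in descending order: P4 0.9956, P2 0.8402, P1 0.7583, P3 0.4059.
The surplus seats go to P4, P2, P1.

P1: 4; P2: 4; P3: 3; P4: 3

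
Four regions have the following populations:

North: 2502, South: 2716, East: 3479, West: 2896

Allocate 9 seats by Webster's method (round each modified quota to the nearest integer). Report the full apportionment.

North 2, South 2, East 3, West 2

Standard divisor 11593/9 ≈ 1288.111; standard quotas: North 1.942, South 2.109, East 2.701, West 2.248.
Rounding to the nearest integer gives North 2, South 2, East 3, West 2 — total 9, matching the house size, so no adjustment is needed.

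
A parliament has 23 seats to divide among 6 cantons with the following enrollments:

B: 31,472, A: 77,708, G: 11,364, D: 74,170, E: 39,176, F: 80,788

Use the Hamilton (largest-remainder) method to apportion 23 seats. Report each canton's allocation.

B 2, A 6, G 1, D 5, E 3, F 6

Total 314678; standard divisor 314678/23 ≈ 13681.652.
Standard quotas: B 2.3003, A 5.6797, G 0.8306, D 5.4211, E 2.8634, F 5.9048.
Lower quotas: B 2, A 5, G 0, D 5, E 2, F 5 (sum 19, leaving 4 seats).
Remainders in descending order: F 0.9048, E 0.8634, G 0.8306, A 0.6797, D 0.4211, B 0.3003.
The surplus seats go to F, E, G, A.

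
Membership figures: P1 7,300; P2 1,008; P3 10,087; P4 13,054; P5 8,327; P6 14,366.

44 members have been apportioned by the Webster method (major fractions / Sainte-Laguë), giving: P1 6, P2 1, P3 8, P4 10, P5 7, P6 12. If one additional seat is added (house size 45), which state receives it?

Priority for the next seat is population ÷ (current seats + 0.5).
Priorities: P1 1123.077, P2 672.000, P3 1186.706, P4 1243.238, P5 1110.267, P6 1149.280.
Highest priority: P4.

P4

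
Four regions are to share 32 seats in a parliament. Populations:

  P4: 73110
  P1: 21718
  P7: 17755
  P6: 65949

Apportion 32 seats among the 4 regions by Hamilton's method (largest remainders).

P4: 13, P1: 4, P7: 3, P6: 12

Total 178532; standard divisor 178532/32 ≈ 5579.125.
Standard quotas: P4 13.1042, P1 3.8927, P7 3.1824, P6 11.8207.
Lower quotas: P4 13, P1 3, P7 3, P6 11 (sum 30, leaving 2 seats).
Remainders in descending order: P1 0.8927, P6 0.8207, P7 0.1824, P4 0.1042.
Largest remainders: P1, P6 receive the extra seats.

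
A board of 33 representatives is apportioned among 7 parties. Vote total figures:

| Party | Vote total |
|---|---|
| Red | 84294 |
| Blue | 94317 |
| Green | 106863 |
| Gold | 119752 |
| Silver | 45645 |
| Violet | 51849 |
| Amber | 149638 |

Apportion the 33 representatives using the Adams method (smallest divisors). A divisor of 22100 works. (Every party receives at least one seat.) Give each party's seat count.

Red 4, Blue 5, Green 5, Gold 6, Silver 3, Violet 3, Amber 7

With modified divisor 22100: modified quotas Red 3.814, Blue 4.268, Green 4.835, Gold 5.419, Silver 2.065, Violet 2.346, Amber 6.771.
Rounding up: Red 4, Blue 5, Green 5, Gold 6, Silver 3, Violet 3, Amber 7 (total 33).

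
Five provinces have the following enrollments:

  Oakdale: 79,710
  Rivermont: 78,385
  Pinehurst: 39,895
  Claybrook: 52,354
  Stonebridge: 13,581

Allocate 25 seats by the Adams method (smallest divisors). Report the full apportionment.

Oakdale 7, Rivermont 7, Pinehurst 4, Claybrook 5, Stonebridge 2

Standard divisor 263925/25 ≈ 10557; standard quotas: Oakdale 7.550, Rivermont 7.425, Pinehurst 3.779, Claybrook 4.959, Stonebridge 1.286.
Rounding up gives 8, 8, 4, 5, 2 = 27 seats, so the divisor must be adjusted.
With modified divisor 12200: modified quotas Oakdale 6.534, Rivermont 6.425, Pinehurst 3.270, Claybrook 4.291, Stonebridge 1.113.
Rounding up: Oakdale 7, Rivermont 7, Pinehurst 4, Claybrook 5, Stonebridge 2 (total 25).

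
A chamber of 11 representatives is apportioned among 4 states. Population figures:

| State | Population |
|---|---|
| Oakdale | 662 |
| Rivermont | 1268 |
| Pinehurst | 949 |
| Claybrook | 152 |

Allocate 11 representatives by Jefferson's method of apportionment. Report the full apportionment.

Standard divisor 3031/11 ≈ 275.545; standard quotas: Oakdale 2.403, Rivermont 4.602, Pinehurst 3.444, Claybrook 0.552.
Rounding down gives 2, 4, 3, 0 = 9 seats, so the divisor must be adjusted.
With modified divisor 230: modified quotas Oakdale 2.878, Rivermont 5.513, Pinehurst 4.126, Claybrook 0.661.
Rounding down: Oakdale 2, Rivermont 5, Pinehurst 4, Claybrook 0 (total 11).

Oakdale 2, Rivermont 5, Pinehurst 4, Claybrook 0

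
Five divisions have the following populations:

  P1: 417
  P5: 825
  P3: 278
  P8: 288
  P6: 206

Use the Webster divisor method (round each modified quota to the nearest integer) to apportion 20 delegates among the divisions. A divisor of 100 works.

P1 4, P5 8, P3 3, P8 3, P6 2

With modified divisor 100: modified quotas P1 4.170, P5 8.250, P3 2.780, P8 2.880, P6 2.060.
Rounding to the nearest integer: P1 4, P5 8, P3 3, P8 3, P6 2 (total 20).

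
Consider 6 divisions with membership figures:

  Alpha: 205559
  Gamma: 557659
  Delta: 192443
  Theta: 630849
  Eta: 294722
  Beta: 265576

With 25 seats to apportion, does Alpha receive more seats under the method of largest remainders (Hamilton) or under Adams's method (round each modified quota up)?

Adams

Hamilton: Alpha 2, Gamma 7, Delta 2, Theta 7, Eta 4, Beta 3.
Adams: Alpha 3, Gamma 6, Delta 2, Theta 7, Eta 4, Beta 3.
Alpha gets 2 under Hamilton and 3 under Adams.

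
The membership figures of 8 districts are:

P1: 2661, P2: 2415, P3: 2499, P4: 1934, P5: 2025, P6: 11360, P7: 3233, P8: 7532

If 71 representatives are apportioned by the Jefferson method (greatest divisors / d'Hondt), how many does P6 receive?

25

Standard divisor 33659/71 ≈ 474.07; standard quotas: P1 5.613, P2 5.094, P3 5.271, P4 4.080, P5 4.272, P6 23.963, P7 6.820, P8 15.888.
Rounding down gives 5, 5, 5, 4, 4, 23, 6, 15 = 67 seats, so the divisor must be adjusted.
With modified divisor 450: modified quotas P1 5.913, P2 5.367, P3 5.553, P4 4.298, P5 4.500, P6 25.244, P7 7.184, P8 16.738.
Rounding down: P1 5, P2 5, P3 5, P4 4, P5 4, P6 25, P7 7, P8 16 (total 71).
P6 receives 25.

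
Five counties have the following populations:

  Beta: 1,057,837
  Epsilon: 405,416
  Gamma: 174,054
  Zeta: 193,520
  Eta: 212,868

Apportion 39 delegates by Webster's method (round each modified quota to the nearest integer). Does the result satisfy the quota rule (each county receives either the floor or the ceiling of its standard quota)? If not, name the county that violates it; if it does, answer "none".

Standard quotas: Beta 20.187, Epsilon 7.737, Gamma 3.321, Zeta 3.693, Eta 4.062.
Webster allocation: Beta 20, Epsilon 8, Gamma 3, Zeta 4, Eta 4.
Every allocation lies between the lower and upper quota.

none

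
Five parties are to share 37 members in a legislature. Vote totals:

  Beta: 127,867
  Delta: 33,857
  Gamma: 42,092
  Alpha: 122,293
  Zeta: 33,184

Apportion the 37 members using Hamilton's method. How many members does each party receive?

Total 359293; standard divisor 359293/37 ≈ 9710.622.
Standard quotas: Beta 13.1677, Delta 3.4866, Gamma 4.3346, Alpha 12.5937, Zeta 3.4173.
Lower quotas: Beta 13, Delta 3, Gamma 4, Alpha 12, Zeta 3 (sum 35, leaving 2 seats).
Remainders in descending order: Alpha 0.5937, Delta 0.4866, Zeta 0.4173, Gamma 0.3346, Beta 0.1677.
Largest remainders: Alpha, Delta receive the extra seats.

Beta: 13; Delta: 4; Gamma: 4; Alpha: 13; Zeta: 3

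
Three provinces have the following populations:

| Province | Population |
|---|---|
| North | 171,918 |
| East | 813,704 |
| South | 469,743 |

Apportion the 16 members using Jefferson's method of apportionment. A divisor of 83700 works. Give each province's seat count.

With modified divisor 83700: modified quotas North 2.054, East 9.722, South 5.612.
Rounding down: North 2, East 9, South 5 (total 16).

North 2, East 9, South 5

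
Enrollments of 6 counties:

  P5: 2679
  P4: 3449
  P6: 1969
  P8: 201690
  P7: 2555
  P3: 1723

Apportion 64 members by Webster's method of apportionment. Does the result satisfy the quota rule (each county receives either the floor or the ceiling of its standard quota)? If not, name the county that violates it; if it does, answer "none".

P8

Standard quotas: P5 0.801, P4 1.031, P6 0.589, P8 60.300, P7 0.764, P3 0.515.
Webster allocation: P5 1, P4 1, P6 1, P8 59, P7 1, P3 1.
P8 has quota 60.300 (lower 60, upper 61) but receives 59 — outside the quota interval.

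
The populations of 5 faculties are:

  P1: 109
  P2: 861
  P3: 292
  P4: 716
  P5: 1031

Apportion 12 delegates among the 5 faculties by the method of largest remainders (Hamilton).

Total 3009; standard divisor 3009/12 ≈ 250.75.
Standard quotas: P1 0.435, P2 3.434, P3 1.165, P4 2.855, P5 4.112.
Lower quotas: P1 0, P2 3, P3 1, P4 2, P5 4 (sum 10, leaving 2 seats).
Remainders in descending order: P4 0.855, P1 0.435, P2 0.434, P3 0.165, P5 0.112.
The surplus seats go to P4, P1.

P1: 1, P2: 3, P3: 1, P4: 3, P5: 4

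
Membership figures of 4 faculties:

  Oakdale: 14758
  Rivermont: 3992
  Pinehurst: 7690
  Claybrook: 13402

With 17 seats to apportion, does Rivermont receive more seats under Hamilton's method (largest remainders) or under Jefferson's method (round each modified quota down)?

Hamilton: Oakdale 6, Rivermont 2, Pinehurst 3, Claybrook 6.
Jefferson: Oakdale 7, Rivermont 1, Pinehurst 3, Claybrook 6.
Rivermont gets 2 under Hamilton and 1 under Jefferson.

Hamilton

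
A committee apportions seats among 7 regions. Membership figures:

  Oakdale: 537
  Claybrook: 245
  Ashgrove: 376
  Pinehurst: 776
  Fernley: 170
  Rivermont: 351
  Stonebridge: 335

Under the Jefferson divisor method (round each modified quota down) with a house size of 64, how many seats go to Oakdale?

Standard divisor 2790/64 ≈ 43.594; standard quotas: Oakdale 12.318, Claybrook 5.620, Ashgrove 8.625, Pinehurst 17.801, Fernley 3.900, Rivermont 8.052, Stonebridge 7.685.
Rounding down gives 12, 5, 8, 17, 3, 8, 7 = 60 seats, so the divisor must be adjusted.
With modified divisor 41.5: modified quotas Oakdale 12.940, Claybrook 5.904, Ashgrove 9.060, Pinehurst 18.699, Fernley 4.096, Rivermont 8.458, Stonebridge 8.072.
Rounding down: Oakdale 12, Claybrook 5, Ashgrove 9, Pinehurst 18, Fernley 4, Rivermont 8, Stonebridge 8 (total 64).
Oakdale receives 12.

12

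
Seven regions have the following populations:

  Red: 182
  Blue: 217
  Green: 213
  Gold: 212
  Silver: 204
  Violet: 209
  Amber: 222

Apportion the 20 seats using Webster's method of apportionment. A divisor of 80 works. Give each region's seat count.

With modified divisor 80: modified quotas Red 2.275, Blue 2.712, Green 2.663, Gold 2.650, Silver 2.550, Violet 2.612, Amber 2.775.
Rounding to the nearest integer: Red 2, Blue 3, Green 3, Gold 3, Silver 3, Violet 3, Amber 3 (total 20).

Red: 2, Blue: 3, Green: 3, Gold: 3, Silver: 3, Violet: 3, Amber: 3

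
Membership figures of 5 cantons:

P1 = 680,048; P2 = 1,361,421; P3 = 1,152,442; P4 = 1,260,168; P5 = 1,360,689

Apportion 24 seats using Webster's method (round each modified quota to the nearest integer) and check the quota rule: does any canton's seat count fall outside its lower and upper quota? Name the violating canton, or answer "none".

Standard quotas: P1 2.807, P2 5.619, P3 4.757, P4 5.201, P5 5.616.
Webster allocation: P1 3, P2 6, P3 5, P4 5, P5 5.
Every allocation lies between the lower and upper quota.

none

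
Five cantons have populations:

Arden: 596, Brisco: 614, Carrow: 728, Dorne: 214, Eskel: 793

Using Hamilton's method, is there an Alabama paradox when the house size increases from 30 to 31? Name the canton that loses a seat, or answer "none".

none

At 30 seats: Arden 6, Brisco 6, Carrow 8, Dorne 2, Eskel 8.
At 31 seats: Arden 6, Brisco 7, Carrow 8, Dorne 2, Eskel 8.
No canton's allocation decreased.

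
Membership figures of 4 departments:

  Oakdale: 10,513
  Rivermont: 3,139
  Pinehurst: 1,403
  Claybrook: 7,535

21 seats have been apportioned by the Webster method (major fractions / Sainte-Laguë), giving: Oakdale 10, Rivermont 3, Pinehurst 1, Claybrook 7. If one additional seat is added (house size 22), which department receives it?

Claybrook

Priority for the next seat is population ÷ (current seats + 0.5).
Priorities: Oakdale 1001.238, Rivermont 896.857, Pinehurst 935.333, Claybrook 1004.667.
Highest priority: Claybrook.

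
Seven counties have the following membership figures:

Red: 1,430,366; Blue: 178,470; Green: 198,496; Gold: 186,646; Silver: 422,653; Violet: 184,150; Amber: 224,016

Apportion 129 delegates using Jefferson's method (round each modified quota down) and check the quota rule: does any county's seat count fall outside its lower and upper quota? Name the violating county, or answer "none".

Red

Standard quotas: Red 65.321, Blue 8.150, Green 9.065, Gold 8.524, Silver 19.301, Violet 8.410, Amber 10.230.
Jefferson allocation: Red 67, Blue 8, Green 9, Gold 8, Silver 19, Violet 8, Amber 10.
Red has quota 65.321 (lower 65, upper 66) but receives 67 — outside the quota interval.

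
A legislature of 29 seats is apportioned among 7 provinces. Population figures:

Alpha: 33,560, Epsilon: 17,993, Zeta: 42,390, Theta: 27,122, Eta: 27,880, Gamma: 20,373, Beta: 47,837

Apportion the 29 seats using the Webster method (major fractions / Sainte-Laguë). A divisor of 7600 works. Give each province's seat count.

Alpha 4, Epsilon 2, Zeta 6, Theta 4, Eta 4, Gamma 3, Beta 6

With modified divisor 7600: modified quotas Alpha 4.416, Epsilon 2.368, Zeta 5.578, Theta 3.569, Eta 3.668, Gamma 2.681, Beta 6.294.
Rounding to the nearest integer: Alpha 4, Epsilon 2, Zeta 6, Theta 4, Eta 4, Gamma 3, Beta 6 (total 29).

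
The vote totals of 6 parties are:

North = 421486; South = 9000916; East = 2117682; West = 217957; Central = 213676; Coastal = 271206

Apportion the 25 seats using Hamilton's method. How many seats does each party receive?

North=1, South=18, East=4, West=1, Central=0, Coastal=1

Total 12242923; standard divisor 12242923/25 ≈ 489716.92.
Standard quotas: North 0.8607, South 18.3798, East 4.3243, West 0.4451, Central 0.4363, Coastal 0.5538.
Lower quotas: North 0, South 18, East 4, West 0, Central 0, Coastal 0 (sum 22, leaving 3 seats).
Remainders in descending order: North 0.8607, Coastal 0.5538, West 0.4451, Central 0.4363, South 0.3798, East 0.3243.
Largest remainders: North, Coastal, West receive the extra seats.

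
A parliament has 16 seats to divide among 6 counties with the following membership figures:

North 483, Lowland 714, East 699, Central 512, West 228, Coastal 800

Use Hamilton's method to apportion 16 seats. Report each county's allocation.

North 2, Lowland 3, East 3, Central 3, West 1, Coastal 4

Standard divisor: 3436 ÷ 16 ≈ 214.75.
Standard quotas: North 2.249, Lowland 3.325, East 3.255, Central 2.384, West 1.062, Coastal 3.725.
Lower quotas: North 2, Lowland 3, East 3, Central 2, West 1, Coastal 3 (sum 14, leaving 2 seats).
Remainders in descending order: Coastal 0.725, Central 0.384, Lowland 0.325, East 0.255, North 0.249, West 0.062.
Largest remainders: Coastal, Central receive the extra seats.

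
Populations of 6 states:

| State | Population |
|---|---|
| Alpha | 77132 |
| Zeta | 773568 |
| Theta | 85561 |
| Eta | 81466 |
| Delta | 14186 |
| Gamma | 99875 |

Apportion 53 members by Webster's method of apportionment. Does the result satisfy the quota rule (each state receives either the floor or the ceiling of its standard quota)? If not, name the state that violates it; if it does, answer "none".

Zeta

Standard quotas: Alpha 3.612, Zeta 36.225, Theta 4.007, Eta 3.815, Delta 0.664, Gamma 4.677.
Webster allocation: Alpha 4, Zeta 35, Theta 4, Eta 4, Delta 1, Gamma 5.
Zeta has quota 36.225 (lower 36, upper 37) but receives 35 — outside the quota interval.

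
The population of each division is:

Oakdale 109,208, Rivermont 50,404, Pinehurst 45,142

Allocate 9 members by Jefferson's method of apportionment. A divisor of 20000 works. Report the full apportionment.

With modified divisor 20000: modified quotas Oakdale 5.460, Rivermont 2.520, Pinehurst 2.257.
Rounding down: Oakdale 5, Rivermont 2, Pinehurst 2 (total 9).

Oakdale 5; Rivermont 2; Pinehurst 2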